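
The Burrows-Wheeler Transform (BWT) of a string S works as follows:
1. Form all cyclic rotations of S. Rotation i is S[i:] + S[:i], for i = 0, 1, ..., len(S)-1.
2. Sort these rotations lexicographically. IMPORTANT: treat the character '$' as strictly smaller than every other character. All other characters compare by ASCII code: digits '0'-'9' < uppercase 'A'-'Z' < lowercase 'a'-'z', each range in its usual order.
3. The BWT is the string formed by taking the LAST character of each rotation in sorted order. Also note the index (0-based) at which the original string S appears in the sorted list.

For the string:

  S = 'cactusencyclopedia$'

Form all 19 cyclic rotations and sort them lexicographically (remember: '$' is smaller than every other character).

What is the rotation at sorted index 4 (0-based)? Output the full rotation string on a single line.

All 19 rotations (rotation i = S[i:]+S[:i]):
  rot[0] = cactusencyclopedia$
  rot[1] = actusencyclopedia$c
  rot[2] = ctusencyclopedia$ca
  rot[3] = tusencyclopedia$cac
  rot[4] = usencyclopedia$cact
  rot[5] = sencyclopedia$cactu
  rot[6] = encyclopedia$cactus
  rot[7] = ncyclopedia$cactuse
  rot[8] = cyclopedia$cactusen
  rot[9] = yclopedia$cactusenc
  rot[10] = clopedia$cactusency
  rot[11] = lopedia$cactusencyc
  rot[12] = opedia$cactusencycl
  rot[13] = pedia$cactusencyclo
  rot[14] = edia$cactusencyclop
  rot[15] = dia$cactusencyclope
  rot[16] = ia$cactusencycloped
  rot[17] = a$cactusencyclopedi
  rot[18] = $cactusencyclopedia
Sorted (with $ < everything):
  sorted[0] = $cactusencyclopedia
  sorted[1] = a$cactusencyclopedi
  sorted[2] = actusencyclopedia$c
  sorted[3] = cactusencyclopedia$
  sorted[4] = clopedia$cactusency
  sorted[5] = ctusencyclopedia$ca
  sorted[6] = cyclopedia$cactusen
  sorted[7] = dia$cactusencyclope
  sorted[8] = edia$cactusencyclop
  sorted[9] = encyclopedia$cactus
  sorted[10] = ia$cactusencycloped
  sorted[11] = lopedia$cactusencyc
  sorted[12] = ncyclopedia$cactuse
  sorted[13] = opedia$cactusencycl
  sorted[14] = pedia$cactusencyclo
  sorted[15] = sencyclopedia$cactu
  sorted[16] = tusencyclopedia$cac
  sorted[17] = usencyclopedia$cact
  sorted[18] = yclopedia$cactusenc
sorted[4] = clopedia$cactusency

Answer: clopedia$cactusency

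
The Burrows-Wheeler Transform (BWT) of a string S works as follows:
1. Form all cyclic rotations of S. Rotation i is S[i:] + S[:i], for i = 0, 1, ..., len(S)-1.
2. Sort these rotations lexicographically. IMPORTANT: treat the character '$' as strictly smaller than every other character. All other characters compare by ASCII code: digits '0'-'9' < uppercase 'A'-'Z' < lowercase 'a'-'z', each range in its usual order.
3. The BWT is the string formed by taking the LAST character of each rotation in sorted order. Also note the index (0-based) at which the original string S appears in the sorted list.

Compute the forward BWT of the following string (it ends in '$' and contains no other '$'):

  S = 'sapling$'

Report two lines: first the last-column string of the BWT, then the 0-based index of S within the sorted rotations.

Answer: gsnlpia$
7

Derivation:
All 8 rotations (rotation i = S[i:]+S[:i]):
  rot[0] = sapling$
  rot[1] = apling$s
  rot[2] = pling$sa
  rot[3] = ling$sap
  rot[4] = ing$sapl
  rot[5] = ng$sapli
  rot[6] = g$saplin
  rot[7] = $sapling
Sorted (with $ < everything):
  sorted[0] = $sapling  (last char: 'g')
  sorted[1] = apling$s  (last char: 's')
  sorted[2] = g$saplin  (last char: 'n')
  sorted[3] = ing$sapl  (last char: 'l')
  sorted[4] = ling$sap  (last char: 'p')
  sorted[5] = ng$sapli  (last char: 'i')
  sorted[6] = pling$sa  (last char: 'a')
  sorted[7] = sapling$  (last char: '$')
Last column: gsnlpia$
Original string S is at sorted index 7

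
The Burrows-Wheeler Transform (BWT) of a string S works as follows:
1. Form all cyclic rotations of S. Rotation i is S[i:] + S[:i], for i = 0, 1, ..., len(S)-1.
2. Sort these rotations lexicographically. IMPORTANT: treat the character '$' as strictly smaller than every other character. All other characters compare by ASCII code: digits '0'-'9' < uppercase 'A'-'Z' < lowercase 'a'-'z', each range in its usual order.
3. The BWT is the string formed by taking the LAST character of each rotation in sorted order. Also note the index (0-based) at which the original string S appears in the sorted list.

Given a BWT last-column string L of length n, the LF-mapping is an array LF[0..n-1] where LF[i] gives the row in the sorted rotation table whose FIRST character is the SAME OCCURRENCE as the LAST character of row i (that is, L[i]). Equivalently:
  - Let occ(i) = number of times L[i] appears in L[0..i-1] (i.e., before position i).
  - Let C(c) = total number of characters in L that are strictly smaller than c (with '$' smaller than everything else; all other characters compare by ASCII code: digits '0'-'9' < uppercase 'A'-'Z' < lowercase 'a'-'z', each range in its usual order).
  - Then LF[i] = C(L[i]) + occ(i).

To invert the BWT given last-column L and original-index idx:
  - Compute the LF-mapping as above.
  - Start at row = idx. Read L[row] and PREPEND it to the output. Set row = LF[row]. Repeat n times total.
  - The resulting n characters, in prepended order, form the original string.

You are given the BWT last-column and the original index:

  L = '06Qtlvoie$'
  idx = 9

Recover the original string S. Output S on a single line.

LF mapping: 1 2 3 8 6 9 7 5 4 0
Walk LF starting at row 9, prepending L[row]:
  step 1: row=9, L[9]='$', prepend. Next row=LF[9]=0
  step 2: row=0, L[0]='0', prepend. Next row=LF[0]=1
  step 3: row=1, L[1]='6', prepend. Next row=LF[1]=2
  step 4: row=2, L[2]='Q', prepend. Next row=LF[2]=3
  step 5: row=3, L[3]='t', prepend. Next row=LF[3]=8
  step 6: row=8, L[8]='e', prepend. Next row=LF[8]=4
  step 7: row=4, L[4]='l', prepend. Next row=LF[4]=6
  step 8: row=6, L[6]='o', prepend. Next row=LF[6]=7
  step 9: row=7, L[7]='i', prepend. Next row=LF[7]=5
  step 10: row=5, L[5]='v', prepend. Next row=LF[5]=9
Reversed output: violetQ60$

Answer: violetQ60$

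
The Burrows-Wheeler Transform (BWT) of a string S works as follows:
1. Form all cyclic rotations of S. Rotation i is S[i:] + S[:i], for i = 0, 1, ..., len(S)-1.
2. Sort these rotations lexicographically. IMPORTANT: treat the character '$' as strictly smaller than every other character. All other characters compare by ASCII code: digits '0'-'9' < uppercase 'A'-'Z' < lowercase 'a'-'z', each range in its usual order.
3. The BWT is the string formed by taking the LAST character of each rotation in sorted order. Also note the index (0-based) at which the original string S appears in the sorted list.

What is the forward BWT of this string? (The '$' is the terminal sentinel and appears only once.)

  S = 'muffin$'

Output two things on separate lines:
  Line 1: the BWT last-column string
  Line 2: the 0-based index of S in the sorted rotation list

All 7 rotations (rotation i = S[i:]+S[:i]):
  rot[0] = muffin$
  rot[1] = uffin$m
  rot[2] = ffin$mu
  rot[3] = fin$muf
  rot[4] = in$muff
  rot[5] = n$muffi
  rot[6] = $muffin
Sorted (with $ < everything):
  sorted[0] = $muffin  (last char: 'n')
  sorted[1] = ffin$mu  (last char: 'u')
  sorted[2] = fin$muf  (last char: 'f')
  sorted[3] = in$muff  (last char: 'f')
  sorted[4] = muffin$  (last char: '$')
  sorted[5] = n$muffi  (last char: 'i')
  sorted[6] = uffin$m  (last char: 'm')
Last column: nuff$im
Original string S is at sorted index 4

Answer: nuff$im
4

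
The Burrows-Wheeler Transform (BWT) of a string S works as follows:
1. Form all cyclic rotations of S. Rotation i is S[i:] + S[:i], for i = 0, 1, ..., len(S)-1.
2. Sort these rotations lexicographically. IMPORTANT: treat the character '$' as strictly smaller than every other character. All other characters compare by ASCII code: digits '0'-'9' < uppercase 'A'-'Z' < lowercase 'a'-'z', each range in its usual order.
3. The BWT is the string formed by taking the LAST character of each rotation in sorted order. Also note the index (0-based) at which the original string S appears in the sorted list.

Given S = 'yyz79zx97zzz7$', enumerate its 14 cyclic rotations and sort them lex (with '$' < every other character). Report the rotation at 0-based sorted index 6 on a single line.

Answer: x97zzz7$yyz79z

Derivation:
All 14 rotations (rotation i = S[i:]+S[:i]):
  rot[0] = yyz79zx97zzz7$
  rot[1] = yz79zx97zzz7$y
  rot[2] = z79zx97zzz7$yy
  rot[3] = 79zx97zzz7$yyz
  rot[4] = 9zx97zzz7$yyz7
  rot[5] = zx97zzz7$yyz79
  rot[6] = x97zzz7$yyz79z
  rot[7] = 97zzz7$yyz79zx
  rot[8] = 7zzz7$yyz79zx9
  rot[9] = zzz7$yyz79zx97
  rot[10] = zz7$yyz79zx97z
  rot[11] = z7$yyz79zx97zz
  rot[12] = 7$yyz79zx97zzz
  rot[13] = $yyz79zx97zzz7
Sorted (with $ < everything):
  sorted[0] = $yyz79zx97zzz7
  sorted[1] = 7$yyz79zx97zzz
  sorted[2] = 79zx97zzz7$yyz
  sorted[3] = 7zzz7$yyz79zx9
  sorted[4] = 97zzz7$yyz79zx
  sorted[5] = 9zx97zzz7$yyz7
  sorted[6] = x97zzz7$yyz79z
  sorted[7] = yyz79zx97zzz7$
  sorted[8] = yz79zx97zzz7$y
  sorted[9] = z7$yyz79zx97zz
  sorted[10] = z79zx97zzz7$yy
  sorted[11] = zx97zzz7$yyz79
  sorted[12] = zz7$yyz79zx97z
  sorted[13] = zzz7$yyz79zx97
sorted[6] = x97zzz7$yyz79z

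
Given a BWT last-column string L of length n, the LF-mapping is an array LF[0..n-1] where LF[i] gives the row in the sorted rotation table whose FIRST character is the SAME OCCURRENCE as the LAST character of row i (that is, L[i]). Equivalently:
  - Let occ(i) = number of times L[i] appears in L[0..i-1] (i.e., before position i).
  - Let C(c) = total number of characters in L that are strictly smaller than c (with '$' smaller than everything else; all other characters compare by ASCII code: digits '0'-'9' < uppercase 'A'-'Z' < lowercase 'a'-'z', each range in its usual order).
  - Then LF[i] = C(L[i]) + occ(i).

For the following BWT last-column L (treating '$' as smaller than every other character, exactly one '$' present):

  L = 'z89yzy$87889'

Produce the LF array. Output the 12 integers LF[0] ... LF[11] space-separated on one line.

Answer: 10 2 6 8 11 9 0 3 1 4 5 7

Derivation:
Char counts: '$':1, '7':1, '8':4, '9':2, 'y':2, 'z':2
C (first-col start): C('$')=0, C('7')=1, C('8')=2, C('9')=6, C('y')=8, C('z')=10
L[0]='z': occ=0, LF[0]=C('z')+0=10+0=10
L[1]='8': occ=0, LF[1]=C('8')+0=2+0=2
L[2]='9': occ=0, LF[2]=C('9')+0=6+0=6
L[3]='y': occ=0, LF[3]=C('y')+0=8+0=8
L[4]='z': occ=1, LF[4]=C('z')+1=10+1=11
L[5]='y': occ=1, LF[5]=C('y')+1=8+1=9
L[6]='$': occ=0, LF[6]=C('$')+0=0+0=0
L[7]='8': occ=1, LF[7]=C('8')+1=2+1=3
L[8]='7': occ=0, LF[8]=C('7')+0=1+0=1
L[9]='8': occ=2, LF[9]=C('8')+2=2+2=4
L[10]='8': occ=3, LF[10]=C('8')+3=2+3=5
L[11]='9': occ=1, LF[11]=C('9')+1=6+1=7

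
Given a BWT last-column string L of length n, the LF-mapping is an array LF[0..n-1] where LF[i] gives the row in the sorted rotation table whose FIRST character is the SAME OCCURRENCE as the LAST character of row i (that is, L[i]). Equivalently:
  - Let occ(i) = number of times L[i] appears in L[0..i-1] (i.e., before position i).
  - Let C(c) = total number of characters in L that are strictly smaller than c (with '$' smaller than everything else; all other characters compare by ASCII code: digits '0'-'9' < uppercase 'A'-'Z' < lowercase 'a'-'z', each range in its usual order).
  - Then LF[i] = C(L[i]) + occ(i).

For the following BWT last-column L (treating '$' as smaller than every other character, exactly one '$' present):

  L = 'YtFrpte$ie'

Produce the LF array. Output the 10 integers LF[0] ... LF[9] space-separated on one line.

Answer: 2 8 1 7 6 9 3 0 5 4

Derivation:
Char counts: '$':1, 'F':1, 'Y':1, 'e':2, 'i':1, 'p':1, 'r':1, 't':2
C (first-col start): C('$')=0, C('F')=1, C('Y')=2, C('e')=3, C('i')=5, C('p')=6, C('r')=7, C('t')=8
L[0]='Y': occ=0, LF[0]=C('Y')+0=2+0=2
L[1]='t': occ=0, LF[1]=C('t')+0=8+0=8
L[2]='F': occ=0, LF[2]=C('F')+0=1+0=1
L[3]='r': occ=0, LF[3]=C('r')+0=7+0=7
L[4]='p': occ=0, LF[4]=C('p')+0=6+0=6
L[5]='t': occ=1, LF[5]=C('t')+1=8+1=9
L[6]='e': occ=0, LF[6]=C('e')+0=3+0=3
L[7]='$': occ=0, LF[7]=C('$')+0=0+0=0
L[8]='i': occ=0, LF[8]=C('i')+0=5+0=5
L[9]='e': occ=1, LF[9]=C('e')+1=3+1=4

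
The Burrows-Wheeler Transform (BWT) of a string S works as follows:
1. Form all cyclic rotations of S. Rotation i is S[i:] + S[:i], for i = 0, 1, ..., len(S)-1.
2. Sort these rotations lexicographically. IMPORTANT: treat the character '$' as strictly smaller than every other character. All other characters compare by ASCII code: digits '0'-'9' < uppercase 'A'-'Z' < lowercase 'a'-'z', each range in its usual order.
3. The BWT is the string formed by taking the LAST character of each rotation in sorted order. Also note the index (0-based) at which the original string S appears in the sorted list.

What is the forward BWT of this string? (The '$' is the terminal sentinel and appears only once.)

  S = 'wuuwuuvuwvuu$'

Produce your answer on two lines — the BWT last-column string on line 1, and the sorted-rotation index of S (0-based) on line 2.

All 13 rotations (rotation i = S[i:]+S[:i]):
  rot[0] = wuuwuuvuwvuu$
  rot[1] = uuwuuvuwvuu$w
  rot[2] = uwuuvuwvuu$wu
  rot[3] = wuuvuwvuu$wuu
  rot[4] = uuvuwvuu$wuuw
  rot[5] = uvuwvuu$wuuwu
  rot[6] = vuwvuu$wuuwuu
  rot[7] = uwvuu$wuuwuuv
  rot[8] = wvuu$wuuwuuvu
  rot[9] = vuu$wuuwuuvuw
  rot[10] = uu$wuuwuuvuwv
  rot[11] = u$wuuwuuvuwvu
  rot[12] = $wuuwuuvuwvuu
Sorted (with $ < everything):
  sorted[0] = $wuuwuuvuwvuu  (last char: 'u')
  sorted[1] = u$wuuwuuvuwvu  (last char: 'u')
  sorted[2] = uu$wuuwuuvuwv  (last char: 'v')
  sorted[3] = uuvuwvuu$wuuw  (last char: 'w')
  sorted[4] = uuwuuvuwvuu$w  (last char: 'w')
  sorted[5] = uvuwvuu$wuuwu  (last char: 'u')
  sorted[6] = uwuuvuwvuu$wu  (last char: 'u')
  sorted[7] = uwvuu$wuuwuuv  (last char: 'v')
  sorted[8] = vuu$wuuwuuvuw  (last char: 'w')
  sorted[9] = vuwvuu$wuuwuu  (last char: 'u')
  sorted[10] = wuuvuwvuu$wuu  (last char: 'u')
  sorted[11] = wuuwuuvuwvuu$  (last char: '$')
  sorted[12] = wvuu$wuuwuuvu  (last char: 'u')
Last column: uuvwwuuvwuu$u
Original string S is at sorted index 11

Answer: uuvwwuuvwuu$u
11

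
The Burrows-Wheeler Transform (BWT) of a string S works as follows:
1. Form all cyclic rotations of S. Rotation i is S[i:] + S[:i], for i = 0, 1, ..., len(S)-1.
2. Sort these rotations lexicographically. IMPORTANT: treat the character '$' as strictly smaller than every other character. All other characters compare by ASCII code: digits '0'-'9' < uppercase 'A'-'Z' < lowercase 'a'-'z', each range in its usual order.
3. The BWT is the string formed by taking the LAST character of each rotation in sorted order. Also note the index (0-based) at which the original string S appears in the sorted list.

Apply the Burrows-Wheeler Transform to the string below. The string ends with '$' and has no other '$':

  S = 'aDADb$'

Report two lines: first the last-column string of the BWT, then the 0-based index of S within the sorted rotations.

All 6 rotations (rotation i = S[i:]+S[:i]):
  rot[0] = aDADb$
  rot[1] = DADb$a
  rot[2] = ADb$aD
  rot[3] = Db$aDA
  rot[4] = b$aDAD
  rot[5] = $aDADb
Sorted (with $ < everything):
  sorted[0] = $aDADb  (last char: 'b')
  sorted[1] = ADb$aD  (last char: 'D')
  sorted[2] = DADb$a  (last char: 'a')
  sorted[3] = Db$aDA  (last char: 'A')
  sorted[4] = aDADb$  (last char: '$')
  sorted[5] = b$aDAD  (last char: 'D')
Last column: bDaA$D
Original string S is at sorted index 4

Answer: bDaA$D
4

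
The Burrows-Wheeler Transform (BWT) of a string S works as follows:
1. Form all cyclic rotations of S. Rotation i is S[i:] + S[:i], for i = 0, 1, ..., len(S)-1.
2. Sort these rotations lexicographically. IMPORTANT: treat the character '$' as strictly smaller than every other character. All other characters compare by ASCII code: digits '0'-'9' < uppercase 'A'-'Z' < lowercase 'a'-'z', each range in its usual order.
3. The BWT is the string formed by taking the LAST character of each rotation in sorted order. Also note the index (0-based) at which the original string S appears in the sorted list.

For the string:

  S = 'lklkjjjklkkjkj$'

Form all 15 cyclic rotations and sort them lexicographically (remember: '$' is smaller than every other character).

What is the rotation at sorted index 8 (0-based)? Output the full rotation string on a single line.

Answer: kjkj$lklkjjjklk

Derivation:
All 15 rotations (rotation i = S[i:]+S[:i]):
  rot[0] = lklkjjjklkkjkj$
  rot[1] = klkjjjklkkjkj$l
  rot[2] = lkjjjklkkjkj$lk
  rot[3] = kjjjklkkjkj$lkl
  rot[4] = jjjklkkjkj$lklk
  rot[5] = jjklkkjkj$lklkj
  rot[6] = jklkkjkj$lklkjj
  rot[7] = klkkjkj$lklkjjj
  rot[8] = lkkjkj$lklkjjjk
  rot[9] = kkjkj$lklkjjjkl
  rot[10] = kjkj$lklkjjjklk
  rot[11] = jkj$lklkjjjklkk
  rot[12] = kj$lklkjjjklkkj
  rot[13] = j$lklkjjjklkkjk
  rot[14] = $lklkjjjklkkjkj
Sorted (with $ < everything):
  sorted[0] = $lklkjjjklkkjkj
  sorted[1] = j$lklkjjjklkkjk
  sorted[2] = jjjklkkjkj$lklk
  sorted[3] = jjklkkjkj$lklkj
  sorted[4] = jkj$lklkjjjklkk
  sorted[5] = jklkkjkj$lklkjj
  sorted[6] = kj$lklkjjjklkkj
  sorted[7] = kjjjklkkjkj$lkl
  sorted[8] = kjkj$lklkjjjklk
  sorted[9] = kkjkj$lklkjjjkl
  sorted[10] = klkjjjklkkjkj$l
  sorted[11] = klkkjkj$lklkjjj
  sorted[12] = lkjjjklkkjkj$lk
  sorted[13] = lkkjkj$lklkjjjk
  sorted[14] = lklkjjjklkkjkj$
sorted[8] = kjkj$lklkjjjklk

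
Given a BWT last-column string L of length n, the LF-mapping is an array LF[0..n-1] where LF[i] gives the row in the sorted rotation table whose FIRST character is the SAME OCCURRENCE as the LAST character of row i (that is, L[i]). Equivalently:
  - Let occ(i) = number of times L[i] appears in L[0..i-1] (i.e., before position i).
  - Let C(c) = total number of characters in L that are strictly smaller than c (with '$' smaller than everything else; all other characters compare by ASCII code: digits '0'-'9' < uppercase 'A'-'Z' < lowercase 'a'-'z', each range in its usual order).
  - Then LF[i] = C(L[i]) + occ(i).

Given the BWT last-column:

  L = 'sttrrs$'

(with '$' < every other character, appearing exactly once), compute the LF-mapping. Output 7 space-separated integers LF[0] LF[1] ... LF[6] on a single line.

Char counts: '$':1, 'r':2, 's':2, 't':2
C (first-col start): C('$')=0, C('r')=1, C('s')=3, C('t')=5
L[0]='s': occ=0, LF[0]=C('s')+0=3+0=3
L[1]='t': occ=0, LF[1]=C('t')+0=5+0=5
L[2]='t': occ=1, LF[2]=C('t')+1=5+1=6
L[3]='r': occ=0, LF[3]=C('r')+0=1+0=1
L[4]='r': occ=1, LF[4]=C('r')+1=1+1=2
L[5]='s': occ=1, LF[5]=C('s')+1=3+1=4
L[6]='$': occ=0, LF[6]=C('$')+0=0+0=0

Answer: 3 5 6 1 2 4 0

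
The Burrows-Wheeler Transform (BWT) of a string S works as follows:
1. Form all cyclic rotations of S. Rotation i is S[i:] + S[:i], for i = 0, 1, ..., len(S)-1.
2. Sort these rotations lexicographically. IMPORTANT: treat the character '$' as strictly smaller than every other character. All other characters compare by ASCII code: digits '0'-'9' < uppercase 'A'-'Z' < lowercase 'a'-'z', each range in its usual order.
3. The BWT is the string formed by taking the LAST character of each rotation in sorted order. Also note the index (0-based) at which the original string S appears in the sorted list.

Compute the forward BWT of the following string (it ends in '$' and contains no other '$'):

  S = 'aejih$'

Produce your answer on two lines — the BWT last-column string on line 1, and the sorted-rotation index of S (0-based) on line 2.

All 6 rotations (rotation i = S[i:]+S[:i]):
  rot[0] = aejih$
  rot[1] = ejih$a
  rot[2] = jih$ae
  rot[3] = ih$aej
  rot[4] = h$aeji
  rot[5] = $aejih
Sorted (with $ < everything):
  sorted[0] = $aejih  (last char: 'h')
  sorted[1] = aejih$  (last char: '$')
  sorted[2] = ejih$a  (last char: 'a')
  sorted[3] = h$aeji  (last char: 'i')
  sorted[4] = ih$aej  (last char: 'j')
  sorted[5] = jih$ae  (last char: 'e')
Last column: h$aije
Original string S is at sorted index 1

Answer: h$aije
1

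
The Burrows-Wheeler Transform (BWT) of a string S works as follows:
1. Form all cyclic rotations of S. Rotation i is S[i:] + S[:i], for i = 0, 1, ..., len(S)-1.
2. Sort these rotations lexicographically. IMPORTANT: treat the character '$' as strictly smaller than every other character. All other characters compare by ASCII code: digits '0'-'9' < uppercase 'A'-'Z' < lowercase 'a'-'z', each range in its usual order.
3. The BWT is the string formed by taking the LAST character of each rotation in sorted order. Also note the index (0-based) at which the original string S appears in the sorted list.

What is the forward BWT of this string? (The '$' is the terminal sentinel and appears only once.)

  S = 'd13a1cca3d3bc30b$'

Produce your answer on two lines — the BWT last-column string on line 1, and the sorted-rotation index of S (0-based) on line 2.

Answer: b3dac1da3c03bc1$3
15

Derivation:
All 17 rotations (rotation i = S[i:]+S[:i]):
  rot[0] = d13a1cca3d3bc30b$
  rot[1] = 13a1cca3d3bc30b$d
  rot[2] = 3a1cca3d3bc30b$d1
  rot[3] = a1cca3d3bc30b$d13
  rot[4] = 1cca3d3bc30b$d13a
  rot[5] = cca3d3bc30b$d13a1
  rot[6] = ca3d3bc30b$d13a1c
  rot[7] = a3d3bc30b$d13a1cc
  rot[8] = 3d3bc30b$d13a1cca
  rot[9] = d3bc30b$d13a1cca3
  rot[10] = 3bc30b$d13a1cca3d
  rot[11] = bc30b$d13a1cca3d3
  rot[12] = c30b$d13a1cca3d3b
  rot[13] = 30b$d13a1cca3d3bc
  rot[14] = 0b$d13a1cca3d3bc3
  rot[15] = b$d13a1cca3d3bc30
  rot[16] = $d13a1cca3d3bc30b
Sorted (with $ < everything):
  sorted[0] = $d13a1cca3d3bc30b  (last char: 'b')
  sorted[1] = 0b$d13a1cca3d3bc3  (last char: '3')
  sorted[2] = 13a1cca3d3bc30b$d  (last char: 'd')
  sorted[3] = 1cca3d3bc30b$d13a  (last char: 'a')
  sorted[4] = 30b$d13a1cca3d3bc  (last char: 'c')
  sorted[5] = 3a1cca3d3bc30b$d1  (last char: '1')
  sorted[6] = 3bc30b$d13a1cca3d  (last char: 'd')
  sorted[7] = 3d3bc30b$d13a1cca  (last char: 'a')
  sorted[8] = a1cca3d3bc30b$d13  (last char: '3')
  sorted[9] = a3d3bc30b$d13a1cc  (last char: 'c')
  sorted[10] = b$d13a1cca3d3bc30  (last char: '0')
  sorted[11] = bc30b$d13a1cca3d3  (last char: '3')
  sorted[12] = c30b$d13a1cca3d3b  (last char: 'b')
  sorted[13] = ca3d3bc30b$d13a1c  (last char: 'c')
  sorted[14] = cca3d3bc30b$d13a1  (last char: '1')
  sorted[15] = d13a1cca3d3bc30b$  (last char: '$')
  sorted[16] = d3bc30b$d13a1cca3  (last char: '3')
Last column: b3dac1da3c03bc1$3
Original string S is at sorted index 15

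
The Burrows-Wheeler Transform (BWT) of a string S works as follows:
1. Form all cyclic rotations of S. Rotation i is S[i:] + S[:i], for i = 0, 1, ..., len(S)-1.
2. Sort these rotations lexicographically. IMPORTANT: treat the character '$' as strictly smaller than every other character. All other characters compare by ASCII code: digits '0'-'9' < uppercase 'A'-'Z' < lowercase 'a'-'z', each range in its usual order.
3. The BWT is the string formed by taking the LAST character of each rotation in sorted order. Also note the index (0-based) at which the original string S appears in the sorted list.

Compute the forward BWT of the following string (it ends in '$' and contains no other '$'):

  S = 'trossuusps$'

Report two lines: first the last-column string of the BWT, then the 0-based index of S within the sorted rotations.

Answer: srstpuos$us
8

Derivation:
All 11 rotations (rotation i = S[i:]+S[:i]):
  rot[0] = trossuusps$
  rot[1] = rossuusps$t
  rot[2] = ossuusps$tr
  rot[3] = ssuusps$tro
  rot[4] = suusps$tros
  rot[5] = uusps$tross
  rot[6] = usps$trossu
  rot[7] = sps$trossuu
  rot[8] = ps$trossuus
  rot[9] = s$trossuusp
  rot[10] = $trossuusps
Sorted (with $ < everything):
  sorted[0] = $trossuusps  (last char: 's')
  sorted[1] = ossuusps$tr  (last char: 'r')
  sorted[2] = ps$trossuus  (last char: 's')
  sorted[3] = rossuusps$t  (last char: 't')
  sorted[4] = s$trossuusp  (last char: 'p')
  sorted[5] = sps$trossuu  (last char: 'u')
  sorted[6] = ssuusps$tro  (last char: 'o')
  sorted[7] = suusps$tros  (last char: 's')
  sorted[8] = trossuusps$  (last char: '$')
  sorted[9] = usps$trossu  (last char: 'u')
  sorted[10] = uusps$tross  (last char: 's')
Last column: srstpuos$us
Original string S is at sorted index 8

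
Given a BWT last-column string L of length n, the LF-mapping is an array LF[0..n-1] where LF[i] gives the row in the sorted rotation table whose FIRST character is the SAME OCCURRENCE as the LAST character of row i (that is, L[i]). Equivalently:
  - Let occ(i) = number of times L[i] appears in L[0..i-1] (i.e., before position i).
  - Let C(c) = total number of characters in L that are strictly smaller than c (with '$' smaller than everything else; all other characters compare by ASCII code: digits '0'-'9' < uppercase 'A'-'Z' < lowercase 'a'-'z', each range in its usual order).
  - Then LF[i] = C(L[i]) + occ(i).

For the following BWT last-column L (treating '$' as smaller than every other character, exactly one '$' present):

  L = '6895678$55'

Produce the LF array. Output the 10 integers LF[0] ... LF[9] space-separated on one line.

Answer: 4 7 9 1 5 6 8 0 2 3

Derivation:
Char counts: '$':1, '5':3, '6':2, '7':1, '8':2, '9':1
C (first-col start): C('$')=0, C('5')=1, C('6')=4, C('7')=6, C('8')=7, C('9')=9
L[0]='6': occ=0, LF[0]=C('6')+0=4+0=4
L[1]='8': occ=0, LF[1]=C('8')+0=7+0=7
L[2]='9': occ=0, LF[2]=C('9')+0=9+0=9
L[3]='5': occ=0, LF[3]=C('5')+0=1+0=1
L[4]='6': occ=1, LF[4]=C('6')+1=4+1=5
L[5]='7': occ=0, LF[5]=C('7')+0=6+0=6
L[6]='8': occ=1, LF[6]=C('8')+1=7+1=8
L[7]='$': occ=0, LF[7]=C('$')+0=0+0=0
L[8]='5': occ=1, LF[8]=C('5')+1=1+1=2
L[9]='5': occ=2, LF[9]=C('5')+2=1+2=3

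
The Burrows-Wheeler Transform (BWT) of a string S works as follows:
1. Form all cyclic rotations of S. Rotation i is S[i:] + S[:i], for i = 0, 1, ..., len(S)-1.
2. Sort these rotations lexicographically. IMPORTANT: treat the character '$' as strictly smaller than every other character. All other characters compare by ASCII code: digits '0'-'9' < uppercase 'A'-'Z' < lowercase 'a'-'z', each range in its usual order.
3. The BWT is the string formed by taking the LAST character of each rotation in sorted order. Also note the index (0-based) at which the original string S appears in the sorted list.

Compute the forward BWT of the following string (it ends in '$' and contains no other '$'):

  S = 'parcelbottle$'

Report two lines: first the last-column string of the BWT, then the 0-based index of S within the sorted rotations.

Answer: eplrlcetb$ato
9

Derivation:
All 13 rotations (rotation i = S[i:]+S[:i]):
  rot[0] = parcelbottle$
  rot[1] = arcelbottle$p
  rot[2] = rcelbottle$pa
  rot[3] = celbottle$par
  rot[4] = elbottle$parc
  rot[5] = lbottle$parce
  rot[6] = bottle$parcel
  rot[7] = ottle$parcelb
  rot[8] = ttle$parcelbo
  rot[9] = tle$parcelbot
  rot[10] = le$parcelbott
  rot[11] = e$parcelbottl
  rot[12] = $parcelbottle
Sorted (with $ < everything):
  sorted[0] = $parcelbottle  (last char: 'e')
  sorted[1] = arcelbottle$p  (last char: 'p')
  sorted[2] = bottle$parcel  (last char: 'l')
  sorted[3] = celbottle$par  (last char: 'r')
  sorted[4] = e$parcelbottl  (last char: 'l')
  sorted[5] = elbottle$parc  (last char: 'c')
  sorted[6] = lbottle$parce  (last char: 'e')
  sorted[7] = le$parcelbott  (last char: 't')
  sorted[8] = ottle$parcelb  (last char: 'b')
  sorted[9] = parcelbottle$  (last char: '$')
  sorted[10] = rcelbottle$pa  (last char: 'a')
  sorted[11] = tle$parcelbot  (last char: 't')
  sorted[12] = ttle$parcelbo  (last char: 'o')
Last column: eplrlcetb$ato
Original string S is at sorted index 9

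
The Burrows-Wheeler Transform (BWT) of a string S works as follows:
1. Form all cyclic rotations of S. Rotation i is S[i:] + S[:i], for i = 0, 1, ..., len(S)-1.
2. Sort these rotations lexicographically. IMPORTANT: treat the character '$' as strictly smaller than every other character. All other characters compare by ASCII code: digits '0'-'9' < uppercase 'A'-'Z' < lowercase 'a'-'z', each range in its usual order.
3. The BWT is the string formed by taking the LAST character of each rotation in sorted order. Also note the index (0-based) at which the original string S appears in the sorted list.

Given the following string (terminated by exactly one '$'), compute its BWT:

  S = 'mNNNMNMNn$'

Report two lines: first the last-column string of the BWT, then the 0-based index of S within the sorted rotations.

Answer: nNNNMNmM$N
8

Derivation:
All 10 rotations (rotation i = S[i:]+S[:i]):
  rot[0] = mNNNMNMNn$
  rot[1] = NNNMNMNn$m
  rot[2] = NNMNMNn$mN
  rot[3] = NMNMNn$mNN
  rot[4] = MNMNn$mNNN
  rot[5] = NMNn$mNNNM
  rot[6] = MNn$mNNNMN
  rot[7] = Nn$mNNNMNM
  rot[8] = n$mNNNMNMN
  rot[9] = $mNNNMNMNn
Sorted (with $ < everything):
  sorted[0] = $mNNNMNMNn  (last char: 'n')
  sorted[1] = MNMNn$mNNN  (last char: 'N')
  sorted[2] = MNn$mNNNMN  (last char: 'N')
  sorted[3] = NMNMNn$mNN  (last char: 'N')
  sorted[4] = NMNn$mNNNM  (last char: 'M')
  sorted[5] = NNMNMNn$mN  (last char: 'N')
  sorted[6] = NNNMNMNn$m  (last char: 'm')
  sorted[7] = Nn$mNNNMNM  (last char: 'M')
  sorted[8] = mNNNMNMNn$  (last char: '$')
  sorted[9] = n$mNNNMNMN  (last char: 'N')
Last column: nNNNMNmM$N
Original string S is at sorted index 8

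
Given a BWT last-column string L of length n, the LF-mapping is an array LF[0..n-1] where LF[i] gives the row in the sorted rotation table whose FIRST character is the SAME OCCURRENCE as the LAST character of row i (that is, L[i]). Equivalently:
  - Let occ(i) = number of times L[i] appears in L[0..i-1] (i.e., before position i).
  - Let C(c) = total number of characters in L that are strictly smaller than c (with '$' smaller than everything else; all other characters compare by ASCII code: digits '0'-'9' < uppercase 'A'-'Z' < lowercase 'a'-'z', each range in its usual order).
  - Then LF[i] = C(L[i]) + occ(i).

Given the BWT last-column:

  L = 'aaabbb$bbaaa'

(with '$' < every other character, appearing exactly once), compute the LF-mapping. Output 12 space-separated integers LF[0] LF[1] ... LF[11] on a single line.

Answer: 1 2 3 7 8 9 0 10 11 4 5 6

Derivation:
Char counts: '$':1, 'a':6, 'b':5
C (first-col start): C('$')=0, C('a')=1, C('b')=7
L[0]='a': occ=0, LF[0]=C('a')+0=1+0=1
L[1]='a': occ=1, LF[1]=C('a')+1=1+1=2
L[2]='a': occ=2, LF[2]=C('a')+2=1+2=3
L[3]='b': occ=0, LF[3]=C('b')+0=7+0=7
L[4]='b': occ=1, LF[4]=C('b')+1=7+1=8
L[5]='b': occ=2, LF[5]=C('b')+2=7+2=9
L[6]='$': occ=0, LF[6]=C('$')+0=0+0=0
L[7]='b': occ=3, LF[7]=C('b')+3=7+3=10
L[8]='b': occ=4, LF[8]=C('b')+4=7+4=11
L[9]='a': occ=3, LF[9]=C('a')+3=1+3=4
L[10]='a': occ=4, LF[10]=C('a')+4=1+4=5
L[11]='a': occ=5, LF[11]=C('a')+5=1+5=6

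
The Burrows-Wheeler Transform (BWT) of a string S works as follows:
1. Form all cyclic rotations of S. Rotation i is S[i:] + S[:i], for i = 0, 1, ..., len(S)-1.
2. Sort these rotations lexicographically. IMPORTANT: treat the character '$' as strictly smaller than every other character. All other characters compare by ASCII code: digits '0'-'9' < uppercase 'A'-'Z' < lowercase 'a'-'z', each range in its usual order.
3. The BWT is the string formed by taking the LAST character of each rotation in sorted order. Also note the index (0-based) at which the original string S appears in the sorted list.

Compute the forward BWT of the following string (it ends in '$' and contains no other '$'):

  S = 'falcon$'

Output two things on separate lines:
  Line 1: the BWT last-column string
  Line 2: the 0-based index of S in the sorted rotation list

All 7 rotations (rotation i = S[i:]+S[:i]):
  rot[0] = falcon$
  rot[1] = alcon$f
  rot[2] = lcon$fa
  rot[3] = con$fal
  rot[4] = on$falc
  rot[5] = n$falco
  rot[6] = $falcon
Sorted (with $ < everything):
  sorted[0] = $falcon  (last char: 'n')
  sorted[1] = alcon$f  (last char: 'f')
  sorted[2] = con$fal  (last char: 'l')
  sorted[3] = falcon$  (last char: '$')
  sorted[4] = lcon$fa  (last char: 'a')
  sorted[5] = n$falco  (last char: 'o')
  sorted[6] = on$falc  (last char: 'c')
Last column: nfl$aoc
Original string S is at sorted index 3

Answer: nfl$aoc
3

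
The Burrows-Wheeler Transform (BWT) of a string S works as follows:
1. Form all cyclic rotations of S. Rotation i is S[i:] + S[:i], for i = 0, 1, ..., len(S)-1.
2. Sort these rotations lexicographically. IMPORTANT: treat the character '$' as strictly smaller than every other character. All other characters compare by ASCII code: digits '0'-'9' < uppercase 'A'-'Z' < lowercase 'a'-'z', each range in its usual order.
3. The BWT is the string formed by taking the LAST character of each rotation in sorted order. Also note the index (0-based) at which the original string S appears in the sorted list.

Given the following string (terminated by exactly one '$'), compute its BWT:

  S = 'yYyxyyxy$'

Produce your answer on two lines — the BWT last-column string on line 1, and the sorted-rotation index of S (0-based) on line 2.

Answer: yyyyx$yYx
5

Derivation:
All 9 rotations (rotation i = S[i:]+S[:i]):
  rot[0] = yYyxyyxy$
  rot[1] = Yyxyyxy$y
  rot[2] = yxyyxy$yY
  rot[3] = xyyxy$yYy
  rot[4] = yyxy$yYyx
  rot[5] = yxy$yYyxy
  rot[6] = xy$yYyxyy
  rot[7] = y$yYyxyyx
  rot[8] = $yYyxyyxy
Sorted (with $ < everything):
  sorted[0] = $yYyxyyxy  (last char: 'y')
  sorted[1] = Yyxyyxy$y  (last char: 'y')
  sorted[2] = xy$yYyxyy  (last char: 'y')
  sorted[3] = xyyxy$yYy  (last char: 'y')
  sorted[4] = y$yYyxyyx  (last char: 'x')
  sorted[5] = yYyxyyxy$  (last char: '$')
  sorted[6] = yxy$yYyxy  (last char: 'y')
  sorted[7] = yxyyxy$yY  (last char: 'Y')
  sorted[8] = yyxy$yYyx  (last char: 'x')
Last column: yyyyx$yYx
Original string S is at sorted index 5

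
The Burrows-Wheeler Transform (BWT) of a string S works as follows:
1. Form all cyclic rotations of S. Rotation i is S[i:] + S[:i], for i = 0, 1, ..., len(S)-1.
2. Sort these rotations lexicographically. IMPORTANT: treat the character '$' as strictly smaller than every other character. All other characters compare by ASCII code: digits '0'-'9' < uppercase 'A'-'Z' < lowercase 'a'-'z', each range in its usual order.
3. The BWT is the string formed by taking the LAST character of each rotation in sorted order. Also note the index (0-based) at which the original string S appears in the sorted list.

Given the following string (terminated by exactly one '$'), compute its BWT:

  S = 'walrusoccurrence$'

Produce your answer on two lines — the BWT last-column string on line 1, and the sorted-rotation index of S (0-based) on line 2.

All 17 rotations (rotation i = S[i:]+S[:i]):
  rot[0] = walrusoccurrence$
  rot[1] = alrusoccurrence$w
  rot[2] = lrusoccurrence$wa
  rot[3] = rusoccurrence$wal
  rot[4] = usoccurrence$walr
  rot[5] = soccurrence$walru
  rot[6] = occurrence$walrus
  rot[7] = ccurrence$walruso
  rot[8] = currence$walrusoc
  rot[9] = urrence$walrusocc
  rot[10] = rrence$walrusoccu
  rot[11] = rence$walrusoccur
  rot[12] = ence$walrusoccurr
  rot[13] = nce$walrusoccurre
  rot[14] = ce$walrusoccurren
  rot[15] = e$walrusoccurrenc
  rot[16] = $walrusoccurrence
Sorted (with $ < everything):
  sorted[0] = $walrusoccurrence  (last char: 'e')
  sorted[1] = alrusoccurrence$w  (last char: 'w')
  sorted[2] = ccurrence$walruso  (last char: 'o')
  sorted[3] = ce$walrusoccurren  (last char: 'n')
  sorted[4] = currence$walrusoc  (last char: 'c')
  sorted[5] = e$walrusoccurrenc  (last char: 'c')
  sorted[6] = ence$walrusoccurr  (last char: 'r')
  sorted[7] = lrusoccurrence$wa  (last char: 'a')
  sorted[8] = nce$walrusoccurre  (last char: 'e')
  sorted[9] = occurrence$walrus  (last char: 's')
  sorted[10] = rence$walrusoccur  (last char: 'r')
  sorted[11] = rrence$walrusoccu  (last char: 'u')
  sorted[12] = rusoccurrence$wal  (last char: 'l')
  sorted[13] = soccurrence$walru  (last char: 'u')
  sorted[14] = urrence$walrusocc  (last char: 'c')
  sorted[15] = usoccurrence$walr  (last char: 'r')
  sorted[16] = walrusoccurrence$  (last char: '$')
Last column: ewonccraesrulucr$
Original string S is at sorted index 16

Answer: ewonccraesrulucr$
16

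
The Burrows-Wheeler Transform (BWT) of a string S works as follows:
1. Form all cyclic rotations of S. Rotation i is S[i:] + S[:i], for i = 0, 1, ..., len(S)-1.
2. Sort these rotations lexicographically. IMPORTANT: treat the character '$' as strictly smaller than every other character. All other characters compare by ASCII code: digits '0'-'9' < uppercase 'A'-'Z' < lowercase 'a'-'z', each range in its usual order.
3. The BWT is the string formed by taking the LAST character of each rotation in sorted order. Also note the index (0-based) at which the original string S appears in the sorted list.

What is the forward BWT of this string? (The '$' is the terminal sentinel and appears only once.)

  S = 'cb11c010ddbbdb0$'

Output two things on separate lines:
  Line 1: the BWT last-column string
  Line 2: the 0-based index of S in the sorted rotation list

Answer: 0bc10b1dcdb1$bd0
12

Derivation:
All 16 rotations (rotation i = S[i:]+S[:i]):
  rot[0] = cb11c010ddbbdb0$
  rot[1] = b11c010ddbbdb0$c
  rot[2] = 11c010ddbbdb0$cb
  rot[3] = 1c010ddbbdb0$cb1
  rot[4] = c010ddbbdb0$cb11
  rot[5] = 010ddbbdb0$cb11c
  rot[6] = 10ddbbdb0$cb11c0
  rot[7] = 0ddbbdb0$cb11c01
  rot[8] = ddbbdb0$cb11c010
  rot[9] = dbbdb0$cb11c010d
  rot[10] = bbdb0$cb11c010dd
  rot[11] = bdb0$cb11c010ddb
  rot[12] = db0$cb11c010ddbb
  rot[13] = b0$cb11c010ddbbd
  rot[14] = 0$cb11c010ddbbdb
  rot[15] = $cb11c010ddbbdb0
Sorted (with $ < everything):
  sorted[0] = $cb11c010ddbbdb0  (last char: '0')
  sorted[1] = 0$cb11c010ddbbdb  (last char: 'b')
  sorted[2] = 010ddbbdb0$cb11c  (last char: 'c')
  sorted[3] = 0ddbbdb0$cb11c01  (last char: '1')
  sorted[4] = 10ddbbdb0$cb11c0  (last char: '0')
  sorted[5] = 11c010ddbbdb0$cb  (last char: 'b')
  sorted[6] = 1c010ddbbdb0$cb1  (last char: '1')
  sorted[7] = b0$cb11c010ddbbd  (last char: 'd')
  sorted[8] = b11c010ddbbdb0$c  (last char: 'c')
  sorted[9] = bbdb0$cb11c010dd  (last char: 'd')
  sorted[10] = bdb0$cb11c010ddb  (last char: 'b')
  sorted[11] = c010ddbbdb0$cb11  (last char: '1')
  sorted[12] = cb11c010ddbbdb0$  (last char: '$')
  sorted[13] = db0$cb11c010ddbb  (last char: 'b')
  sorted[14] = dbbdb0$cb11c010d  (last char: 'd')
  sorted[15] = ddbbdb0$cb11c010  (last char: '0')
Last column: 0bc10b1dcdb1$bd0
Original string S is at sorted index 12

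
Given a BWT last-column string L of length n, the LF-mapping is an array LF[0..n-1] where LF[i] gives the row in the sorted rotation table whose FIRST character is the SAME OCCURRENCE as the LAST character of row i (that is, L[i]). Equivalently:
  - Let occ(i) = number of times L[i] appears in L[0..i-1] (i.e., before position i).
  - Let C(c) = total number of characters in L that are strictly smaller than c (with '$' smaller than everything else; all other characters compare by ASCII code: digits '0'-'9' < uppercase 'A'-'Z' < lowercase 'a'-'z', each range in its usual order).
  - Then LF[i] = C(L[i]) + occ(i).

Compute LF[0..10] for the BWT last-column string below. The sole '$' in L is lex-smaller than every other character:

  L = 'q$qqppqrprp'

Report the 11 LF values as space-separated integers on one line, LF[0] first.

Char counts: '$':1, 'p':4, 'q':4, 'r':2
C (first-col start): C('$')=0, C('p')=1, C('q')=5, C('r')=9
L[0]='q': occ=0, LF[0]=C('q')+0=5+0=5
L[1]='$': occ=0, LF[1]=C('$')+0=0+0=0
L[2]='q': occ=1, LF[2]=C('q')+1=5+1=6
L[3]='q': occ=2, LF[3]=C('q')+2=5+2=7
L[4]='p': occ=0, LF[4]=C('p')+0=1+0=1
L[5]='p': occ=1, LF[5]=C('p')+1=1+1=2
L[6]='q': occ=3, LF[6]=C('q')+3=5+3=8
L[7]='r': occ=0, LF[7]=C('r')+0=9+0=9
L[8]='p': occ=2, LF[8]=C('p')+2=1+2=3
L[9]='r': occ=1, LF[9]=C('r')+1=9+1=10
L[10]='p': occ=3, LF[10]=C('p')+3=1+3=4

Answer: 5 0 6 7 1 2 8 9 3 10 4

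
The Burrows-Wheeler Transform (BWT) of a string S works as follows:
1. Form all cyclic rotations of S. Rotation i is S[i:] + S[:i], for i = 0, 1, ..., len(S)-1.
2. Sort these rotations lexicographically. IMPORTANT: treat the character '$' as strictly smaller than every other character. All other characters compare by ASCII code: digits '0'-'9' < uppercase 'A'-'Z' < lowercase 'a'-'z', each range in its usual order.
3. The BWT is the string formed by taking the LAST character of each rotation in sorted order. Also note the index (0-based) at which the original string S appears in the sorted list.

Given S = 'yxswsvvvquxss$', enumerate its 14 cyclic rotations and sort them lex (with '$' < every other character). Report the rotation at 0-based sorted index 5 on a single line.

Answer: swsvvvquxss$yx

Derivation:
All 14 rotations (rotation i = S[i:]+S[:i]):
  rot[0] = yxswsvvvquxss$
  rot[1] = xswsvvvquxss$y
  rot[2] = swsvvvquxss$yx
  rot[3] = wsvvvquxss$yxs
  rot[4] = svvvquxss$yxsw
  rot[5] = vvvquxss$yxsws
  rot[6] = vvquxss$yxswsv
  rot[7] = vquxss$yxswsvv
  rot[8] = quxss$yxswsvvv
  rot[9] = uxss$yxswsvvvq
  rot[10] = xss$yxswsvvvqu
  rot[11] = ss$yxswsvvvqux
  rot[12] = s$yxswsvvvquxs
  rot[13] = $yxswsvvvquxss
Sorted (with $ < everything):
  sorted[0] = $yxswsvvvquxss
  sorted[1] = quxss$yxswsvvv
  sorted[2] = s$yxswsvvvquxs
  sorted[3] = ss$yxswsvvvqux
  sorted[4] = svvvquxss$yxsw
  sorted[5] = swsvvvquxss$yx
  sorted[6] = uxss$yxswsvvvq
  sorted[7] = vquxss$yxswsvv
  sorted[8] = vvquxss$yxswsv
  sorted[9] = vvvquxss$yxsws
  sorted[10] = wsvvvquxss$yxs
  sorted[11] = xss$yxswsvvvqu
  sorted[12] = xswsvvvquxss$y
  sorted[13] = yxswsvvvquxss$
sorted[5] = swsvvvquxss$yx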